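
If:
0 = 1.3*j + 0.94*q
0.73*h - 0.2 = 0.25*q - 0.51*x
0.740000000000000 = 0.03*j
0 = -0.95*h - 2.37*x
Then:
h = -15.85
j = 24.67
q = -34.11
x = 6.35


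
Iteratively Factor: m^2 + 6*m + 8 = (m + 2)*(m + 4)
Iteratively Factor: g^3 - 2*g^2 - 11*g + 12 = (g + 3)*(g^2 - 5*g + 4) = (g - 1)*(g + 3)*(g - 4)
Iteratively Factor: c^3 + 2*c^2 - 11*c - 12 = (c - 3)*(c^2 + 5*c + 4) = (c - 3)*(c + 1)*(c + 4)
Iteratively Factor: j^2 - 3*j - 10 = (j + 2)*(j - 5)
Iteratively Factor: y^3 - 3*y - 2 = (y + 1)*(y^2 - y - 2) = (y - 2)*(y + 1)*(y + 1)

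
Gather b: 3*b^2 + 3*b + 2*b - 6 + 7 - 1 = 3*b^2 + 5*b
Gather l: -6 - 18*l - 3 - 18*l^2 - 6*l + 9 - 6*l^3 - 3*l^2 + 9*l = -6*l^3 - 21*l^2 - 15*l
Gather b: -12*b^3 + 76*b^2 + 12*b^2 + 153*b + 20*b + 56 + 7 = -12*b^3 + 88*b^2 + 173*b + 63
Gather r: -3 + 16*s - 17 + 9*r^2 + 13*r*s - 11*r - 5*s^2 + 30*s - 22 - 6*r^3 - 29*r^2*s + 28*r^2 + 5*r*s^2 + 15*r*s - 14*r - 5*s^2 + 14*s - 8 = -6*r^3 + r^2*(37 - 29*s) + r*(5*s^2 + 28*s - 25) - 10*s^2 + 60*s - 50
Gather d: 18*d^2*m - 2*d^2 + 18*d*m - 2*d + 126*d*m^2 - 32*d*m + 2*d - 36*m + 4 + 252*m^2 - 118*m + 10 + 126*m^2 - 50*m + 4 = d^2*(18*m - 2) + d*(126*m^2 - 14*m) + 378*m^2 - 204*m + 18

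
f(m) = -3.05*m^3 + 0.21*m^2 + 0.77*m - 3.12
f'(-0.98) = -8.43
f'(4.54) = -185.92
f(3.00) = -81.27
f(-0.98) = -0.80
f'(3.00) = -80.32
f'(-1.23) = -13.59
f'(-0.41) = -0.94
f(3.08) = -87.87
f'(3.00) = -80.32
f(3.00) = -81.27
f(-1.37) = 4.06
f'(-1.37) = -16.98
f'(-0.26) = 0.04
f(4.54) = -280.70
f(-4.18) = 220.09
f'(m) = -9.15*m^2 + 0.42*m + 0.77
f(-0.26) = -3.25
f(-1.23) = 1.93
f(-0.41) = -3.19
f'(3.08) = -84.74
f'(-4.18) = -160.86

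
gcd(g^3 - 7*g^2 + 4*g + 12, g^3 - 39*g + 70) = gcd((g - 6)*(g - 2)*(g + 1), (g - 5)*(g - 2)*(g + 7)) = g - 2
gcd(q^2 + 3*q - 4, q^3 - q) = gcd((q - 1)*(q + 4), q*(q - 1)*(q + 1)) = q - 1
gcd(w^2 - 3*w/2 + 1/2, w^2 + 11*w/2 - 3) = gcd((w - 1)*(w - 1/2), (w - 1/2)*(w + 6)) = w - 1/2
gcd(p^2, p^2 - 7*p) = p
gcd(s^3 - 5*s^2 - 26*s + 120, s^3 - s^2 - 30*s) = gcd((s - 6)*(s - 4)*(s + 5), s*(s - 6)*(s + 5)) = s^2 - s - 30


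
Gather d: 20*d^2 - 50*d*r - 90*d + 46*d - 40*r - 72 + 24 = 20*d^2 + d*(-50*r - 44) - 40*r - 48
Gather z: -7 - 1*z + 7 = -z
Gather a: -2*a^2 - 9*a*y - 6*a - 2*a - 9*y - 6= -2*a^2 + a*(-9*y - 8) - 9*y - 6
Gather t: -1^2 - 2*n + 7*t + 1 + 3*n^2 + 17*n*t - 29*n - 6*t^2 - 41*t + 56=3*n^2 - 31*n - 6*t^2 + t*(17*n - 34) + 56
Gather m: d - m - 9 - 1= d - m - 10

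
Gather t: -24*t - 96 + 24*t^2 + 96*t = 24*t^2 + 72*t - 96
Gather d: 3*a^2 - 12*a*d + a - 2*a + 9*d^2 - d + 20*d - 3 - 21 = 3*a^2 - a + 9*d^2 + d*(19 - 12*a) - 24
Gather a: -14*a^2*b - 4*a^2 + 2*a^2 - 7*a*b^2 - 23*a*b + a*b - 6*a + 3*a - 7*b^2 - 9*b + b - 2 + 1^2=a^2*(-14*b - 2) + a*(-7*b^2 - 22*b - 3) - 7*b^2 - 8*b - 1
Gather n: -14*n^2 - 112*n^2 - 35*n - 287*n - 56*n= -126*n^2 - 378*n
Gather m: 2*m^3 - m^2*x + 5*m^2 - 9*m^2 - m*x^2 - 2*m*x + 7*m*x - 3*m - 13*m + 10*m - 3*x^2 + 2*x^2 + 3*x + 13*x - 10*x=2*m^3 + m^2*(-x - 4) + m*(-x^2 + 5*x - 6) - x^2 + 6*x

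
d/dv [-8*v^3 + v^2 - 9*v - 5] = -24*v^2 + 2*v - 9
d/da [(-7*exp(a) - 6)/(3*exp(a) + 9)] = -5*exp(a)/(exp(a) + 3)^2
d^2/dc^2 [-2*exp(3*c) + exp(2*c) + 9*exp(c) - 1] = (-18*exp(2*c) + 4*exp(c) + 9)*exp(c)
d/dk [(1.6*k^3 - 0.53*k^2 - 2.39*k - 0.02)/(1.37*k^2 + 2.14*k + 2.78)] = (2.192*k^4 + 6.848*k^3 + 15.4841*k^2 - 2.892*k - 6.6014)/(1.8769*k^4 + 5.8636*k^3 + 12.1968*k^2 + 11.8984*k + 7.7284)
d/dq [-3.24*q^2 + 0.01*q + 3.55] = 0.01 - 6.48*q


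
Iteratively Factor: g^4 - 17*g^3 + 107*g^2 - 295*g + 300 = (g - 5)*(g^3 - 12*g^2 + 47*g - 60) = (g - 5)*(g - 4)*(g^2 - 8*g + 15) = (g - 5)*(g - 4)*(g - 3)*(g - 5)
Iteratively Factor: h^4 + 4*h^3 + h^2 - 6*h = (h + 3)*(h^3 + h^2 - 2*h) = (h - 1)*(h + 3)*(h^2 + 2*h) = h*(h - 1)*(h + 3)*(h + 2)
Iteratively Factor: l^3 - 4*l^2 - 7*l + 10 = (l - 5)*(l^2 + l - 2) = (l - 5)*(l + 2)*(l - 1)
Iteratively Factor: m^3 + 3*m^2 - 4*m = (m + 4)*(m^2 - m) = (m - 1)*(m + 4)*(m)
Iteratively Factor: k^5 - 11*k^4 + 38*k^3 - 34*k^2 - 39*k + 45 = (k - 1)*(k^4 - 10*k^3 + 28*k^2 - 6*k - 45) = (k - 3)*(k - 1)*(k^3 - 7*k^2 + 7*k + 15) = (k - 5)*(k - 3)*(k - 1)*(k^2 - 2*k - 3) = (k - 5)*(k - 3)*(k - 1)*(k + 1)*(k - 3)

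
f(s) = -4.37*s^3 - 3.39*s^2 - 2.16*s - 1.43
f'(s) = -13.11*s^2 - 6.78*s - 2.16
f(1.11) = -13.98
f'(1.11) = -25.84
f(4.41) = -451.68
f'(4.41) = -287.02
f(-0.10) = -1.24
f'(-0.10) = -1.61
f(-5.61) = 675.56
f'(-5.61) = -376.72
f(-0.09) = -1.26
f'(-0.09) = -1.66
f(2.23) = -71.57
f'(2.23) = -82.47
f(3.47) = -232.33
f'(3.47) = -183.54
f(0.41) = -3.19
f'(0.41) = -7.14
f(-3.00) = 92.53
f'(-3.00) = -99.81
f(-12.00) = 7087.69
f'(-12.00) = -1808.64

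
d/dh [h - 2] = 1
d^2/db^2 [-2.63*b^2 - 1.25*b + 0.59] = -5.26000000000000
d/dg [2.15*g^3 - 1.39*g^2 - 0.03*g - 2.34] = 6.45*g^2 - 2.78*g - 0.03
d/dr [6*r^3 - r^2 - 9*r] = 18*r^2 - 2*r - 9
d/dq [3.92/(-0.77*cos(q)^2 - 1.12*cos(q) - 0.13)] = -(6.0368*cos(q) + 4.3904)*sin(q)/(0.77*cos(q)^2 + 1.12*cos(q) + 0.13)^2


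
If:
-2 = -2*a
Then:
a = 1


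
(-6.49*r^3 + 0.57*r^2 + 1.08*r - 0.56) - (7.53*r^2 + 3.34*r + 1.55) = -6.49*r^3 - 6.96*r^2 - 2.26*r - 2.11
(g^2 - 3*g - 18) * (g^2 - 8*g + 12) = g^4 - 11*g^3 + 18*g^2 + 108*g - 216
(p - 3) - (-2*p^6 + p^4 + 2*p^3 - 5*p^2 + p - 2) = 2*p^6 - p^4 - 2*p^3 + 5*p^2 - 1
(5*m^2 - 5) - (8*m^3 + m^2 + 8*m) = -8*m^3 + 4*m^2 - 8*m - 5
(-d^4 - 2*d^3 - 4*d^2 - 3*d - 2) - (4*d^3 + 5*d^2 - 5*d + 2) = -d^4 - 6*d^3 - 9*d^2 + 2*d - 4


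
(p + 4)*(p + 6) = p^2 + 10*p + 24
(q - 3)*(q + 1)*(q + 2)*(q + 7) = q^4 + 7*q^3 - 7*q^2 - 55*q - 42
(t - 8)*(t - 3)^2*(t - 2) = t^4 - 16*t^3 + 85*t^2 - 186*t + 144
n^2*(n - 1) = n^3 - n^2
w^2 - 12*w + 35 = (w - 7)*(w - 5)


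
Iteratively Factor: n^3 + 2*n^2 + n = (n + 1)*(n^2 + n) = (n + 1)^2*(n)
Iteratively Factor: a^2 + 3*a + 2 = (a + 2)*(a + 1)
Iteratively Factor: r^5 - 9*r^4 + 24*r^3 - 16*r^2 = (r - 1)*(r^4 - 8*r^3 + 16*r^2) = (r - 4)*(r - 1)*(r^3 - 4*r^2) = r*(r - 4)*(r - 1)*(r^2 - 4*r) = r^2*(r - 4)*(r - 1)*(r - 4)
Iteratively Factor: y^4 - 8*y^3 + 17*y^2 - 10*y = (y - 2)*(y^3 - 6*y^2 + 5*y) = (y - 5)*(y - 2)*(y^2 - y) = y*(y - 5)*(y - 2)*(y - 1)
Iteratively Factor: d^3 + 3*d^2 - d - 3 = (d + 1)*(d^2 + 2*d - 3) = (d - 1)*(d + 1)*(d + 3)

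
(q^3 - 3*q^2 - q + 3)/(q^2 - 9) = (q^2 - 1)/(q + 3)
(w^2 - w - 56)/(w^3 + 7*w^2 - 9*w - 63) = (w - 8)/(w^2 - 9)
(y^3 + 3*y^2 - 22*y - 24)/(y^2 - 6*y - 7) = (y^2 + 2*y - 24)/(y - 7)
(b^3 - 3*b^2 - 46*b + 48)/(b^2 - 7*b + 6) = (b^2 - 2*b - 48)/(b - 6)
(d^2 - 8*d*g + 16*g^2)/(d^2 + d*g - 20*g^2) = (d - 4*g)/(d + 5*g)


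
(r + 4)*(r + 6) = r^2 + 10*r + 24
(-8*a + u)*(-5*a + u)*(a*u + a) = 40*a^3*u + 40*a^3 - 13*a^2*u^2 - 13*a^2*u + a*u^3 + a*u^2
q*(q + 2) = q^2 + 2*q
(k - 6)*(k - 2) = k^2 - 8*k + 12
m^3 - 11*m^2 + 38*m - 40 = (m - 5)*(m - 4)*(m - 2)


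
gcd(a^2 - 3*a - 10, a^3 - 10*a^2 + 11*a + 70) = a^2 - 3*a - 10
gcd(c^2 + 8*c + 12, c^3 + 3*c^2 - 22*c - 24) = c + 6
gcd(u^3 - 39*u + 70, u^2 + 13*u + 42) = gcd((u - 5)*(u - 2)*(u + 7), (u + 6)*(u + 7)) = u + 7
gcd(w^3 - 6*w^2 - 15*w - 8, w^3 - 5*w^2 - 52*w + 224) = w - 8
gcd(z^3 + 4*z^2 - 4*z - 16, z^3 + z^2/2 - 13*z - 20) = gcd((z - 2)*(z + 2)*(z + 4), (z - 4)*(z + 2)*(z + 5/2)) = z + 2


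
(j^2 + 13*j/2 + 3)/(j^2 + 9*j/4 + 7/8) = 4*(j + 6)/(4*j + 7)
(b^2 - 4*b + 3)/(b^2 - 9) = (b - 1)/(b + 3)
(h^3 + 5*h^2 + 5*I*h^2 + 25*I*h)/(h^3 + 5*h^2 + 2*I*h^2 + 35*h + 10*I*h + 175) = h*(h + 5*I)/(h^2 + 2*I*h + 35)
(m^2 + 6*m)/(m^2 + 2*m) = (m + 6)/(m + 2)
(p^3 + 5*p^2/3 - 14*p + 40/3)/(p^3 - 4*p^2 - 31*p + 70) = (p - 4/3)/(p - 7)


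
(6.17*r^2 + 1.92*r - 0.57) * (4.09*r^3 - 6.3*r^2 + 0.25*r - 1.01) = 25.2353*r^5 - 31.0182*r^4 - 12.8848*r^3 - 2.1607*r^2 - 2.0817*r + 0.5757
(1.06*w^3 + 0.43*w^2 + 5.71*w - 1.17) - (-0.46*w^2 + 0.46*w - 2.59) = 1.06*w^3 + 0.89*w^2 + 5.25*w + 1.42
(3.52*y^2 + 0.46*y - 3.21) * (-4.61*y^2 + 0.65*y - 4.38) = -16.2272*y^4 + 0.1674*y^3 - 0.320499999999999*y^2 - 4.1013*y + 14.0598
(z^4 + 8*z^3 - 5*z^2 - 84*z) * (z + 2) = z^5 + 10*z^4 + 11*z^3 - 94*z^2 - 168*z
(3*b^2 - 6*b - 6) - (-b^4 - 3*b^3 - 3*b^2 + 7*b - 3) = b^4 + 3*b^3 + 6*b^2 - 13*b - 3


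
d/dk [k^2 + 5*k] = 2*k + 5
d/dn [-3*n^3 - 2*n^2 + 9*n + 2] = -9*n^2 - 4*n + 9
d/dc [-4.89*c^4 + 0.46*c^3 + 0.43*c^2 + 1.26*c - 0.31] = -19.56*c^3 + 1.38*c^2 + 0.86*c + 1.26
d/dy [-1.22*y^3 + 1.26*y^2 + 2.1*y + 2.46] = -3.66*y^2 + 2.52*y + 2.1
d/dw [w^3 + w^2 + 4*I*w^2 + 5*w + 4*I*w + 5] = 3*w^2 + w*(2 + 8*I) + 5 + 4*I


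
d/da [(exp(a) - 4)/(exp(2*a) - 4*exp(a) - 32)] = (-2*(exp(a) - 4)*(exp(a) - 2) + exp(2*a) - 4*exp(a) - 32)*exp(a)/(-exp(2*a) + 4*exp(a) + 32)^2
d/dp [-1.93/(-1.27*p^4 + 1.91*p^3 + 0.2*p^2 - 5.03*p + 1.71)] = (-9.8044*p^3 + 11.0589*p^2 + 0.772*p - 9.7079)/(-1.27*p^4 + 1.91*p^3 + 0.2*p^2 - 5.03*p + 1.71)^2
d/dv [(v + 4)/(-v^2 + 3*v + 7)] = (-v^2 + 3*v + (v + 4)*(2*v - 3) + 7)/(-v^2 + 3*v + 7)^2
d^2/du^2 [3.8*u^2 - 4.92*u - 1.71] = 7.60000000000000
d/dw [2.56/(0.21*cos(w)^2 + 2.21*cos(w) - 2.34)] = (1.0752*cos(w) + 5.6576)*sin(w)/(0.21*cos(w)^2 + 2.21*cos(w) - 2.34)^2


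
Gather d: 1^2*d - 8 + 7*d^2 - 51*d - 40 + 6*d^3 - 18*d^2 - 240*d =6*d^3 - 11*d^2 - 290*d - 48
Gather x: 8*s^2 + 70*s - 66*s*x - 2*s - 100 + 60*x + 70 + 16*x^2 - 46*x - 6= 8*s^2 + 68*s + 16*x^2 + x*(14 - 66*s) - 36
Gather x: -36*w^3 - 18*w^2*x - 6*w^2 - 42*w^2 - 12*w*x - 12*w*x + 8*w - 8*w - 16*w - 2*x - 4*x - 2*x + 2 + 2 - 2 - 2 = -36*w^3 - 48*w^2 - 16*w + x*(-18*w^2 - 24*w - 8)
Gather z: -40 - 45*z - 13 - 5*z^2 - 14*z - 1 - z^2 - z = -6*z^2 - 60*z - 54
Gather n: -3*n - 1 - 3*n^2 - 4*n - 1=-3*n^2 - 7*n - 2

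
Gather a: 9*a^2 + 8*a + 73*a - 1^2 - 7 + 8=9*a^2 + 81*a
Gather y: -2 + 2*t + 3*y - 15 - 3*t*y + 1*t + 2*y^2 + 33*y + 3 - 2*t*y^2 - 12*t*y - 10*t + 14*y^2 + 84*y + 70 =-7*t + y^2*(16 - 2*t) + y*(120 - 15*t) + 56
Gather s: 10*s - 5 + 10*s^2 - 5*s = 10*s^2 + 5*s - 5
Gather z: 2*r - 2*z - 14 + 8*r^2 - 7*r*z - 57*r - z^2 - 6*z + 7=8*r^2 - 55*r - z^2 + z*(-7*r - 8) - 7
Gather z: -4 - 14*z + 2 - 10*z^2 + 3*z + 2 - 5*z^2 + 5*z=-15*z^2 - 6*z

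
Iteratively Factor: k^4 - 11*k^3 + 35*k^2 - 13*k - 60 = (k + 1)*(k^3 - 12*k^2 + 47*k - 60) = (k - 5)*(k + 1)*(k^2 - 7*k + 12) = (k - 5)*(k - 3)*(k + 1)*(k - 4)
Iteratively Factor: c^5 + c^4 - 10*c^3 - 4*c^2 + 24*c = (c + 3)*(c^4 - 2*c^3 - 4*c^2 + 8*c) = (c - 2)*(c + 3)*(c^3 - 4*c) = (c - 2)*(c + 2)*(c + 3)*(c^2 - 2*c) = c*(c - 2)*(c + 2)*(c + 3)*(c - 2)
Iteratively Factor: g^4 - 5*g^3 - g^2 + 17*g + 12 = (g + 1)*(g^3 - 6*g^2 + 5*g + 12) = (g - 4)*(g + 1)*(g^2 - 2*g - 3) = (g - 4)*(g + 1)^2*(g - 3)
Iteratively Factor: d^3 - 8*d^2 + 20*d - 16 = (d - 2)*(d^2 - 6*d + 8) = (d - 2)^2*(d - 4)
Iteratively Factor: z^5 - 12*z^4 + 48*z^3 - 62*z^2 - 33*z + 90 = (z - 3)*(z^4 - 9*z^3 + 21*z^2 + z - 30) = (z - 3)*(z + 1)*(z^3 - 10*z^2 + 31*z - 30) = (z - 3)*(z - 2)*(z + 1)*(z^2 - 8*z + 15) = (z - 3)^2*(z - 2)*(z + 1)*(z - 5)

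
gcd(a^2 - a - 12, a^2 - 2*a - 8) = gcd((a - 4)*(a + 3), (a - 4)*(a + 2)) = a - 4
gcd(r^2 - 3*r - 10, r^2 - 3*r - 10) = r^2 - 3*r - 10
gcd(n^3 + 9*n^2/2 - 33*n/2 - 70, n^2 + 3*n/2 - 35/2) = n + 5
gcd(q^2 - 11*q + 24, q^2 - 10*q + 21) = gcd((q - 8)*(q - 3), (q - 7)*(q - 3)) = q - 3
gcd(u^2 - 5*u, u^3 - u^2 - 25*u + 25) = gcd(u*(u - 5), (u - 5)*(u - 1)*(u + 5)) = u - 5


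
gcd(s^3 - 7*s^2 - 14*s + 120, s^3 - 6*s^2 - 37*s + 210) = s - 5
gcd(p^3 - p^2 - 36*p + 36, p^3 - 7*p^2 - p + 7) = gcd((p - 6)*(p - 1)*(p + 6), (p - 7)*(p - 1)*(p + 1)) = p - 1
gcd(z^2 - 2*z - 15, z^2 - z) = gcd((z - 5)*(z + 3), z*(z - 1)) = 1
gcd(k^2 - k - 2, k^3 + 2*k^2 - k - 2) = k + 1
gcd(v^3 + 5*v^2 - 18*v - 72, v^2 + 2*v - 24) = v^2 + 2*v - 24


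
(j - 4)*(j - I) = j^2 - 4*j - I*j + 4*I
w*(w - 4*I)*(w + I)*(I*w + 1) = I*w^4 + 4*w^3 + I*w^2 + 4*w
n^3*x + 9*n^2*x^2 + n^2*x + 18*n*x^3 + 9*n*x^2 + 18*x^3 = (n + 3*x)*(n + 6*x)*(n*x + x)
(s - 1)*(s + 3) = s^2 + 2*s - 3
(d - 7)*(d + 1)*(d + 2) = d^3 - 4*d^2 - 19*d - 14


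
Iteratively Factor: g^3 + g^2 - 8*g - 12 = (g + 2)*(g^2 - g - 6) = (g - 3)*(g + 2)*(g + 2)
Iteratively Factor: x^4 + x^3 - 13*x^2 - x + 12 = (x + 4)*(x^3 - 3*x^2 - x + 3) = (x - 1)*(x + 4)*(x^2 - 2*x - 3) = (x - 3)*(x - 1)*(x + 4)*(x + 1)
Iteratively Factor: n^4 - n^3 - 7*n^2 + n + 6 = (n - 3)*(n^3 + 2*n^2 - n - 2) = (n - 3)*(n + 2)*(n^2 - 1) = (n - 3)*(n + 1)*(n + 2)*(n - 1)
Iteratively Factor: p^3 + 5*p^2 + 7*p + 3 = (p + 1)*(p^2 + 4*p + 3) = (p + 1)^2*(p + 3)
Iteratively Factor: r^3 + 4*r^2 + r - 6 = (r + 3)*(r^2 + r - 2) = (r + 2)*(r + 3)*(r - 1)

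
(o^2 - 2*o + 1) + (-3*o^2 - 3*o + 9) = -2*o^2 - 5*o + 10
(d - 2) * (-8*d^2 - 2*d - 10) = -8*d^3 + 14*d^2 - 6*d + 20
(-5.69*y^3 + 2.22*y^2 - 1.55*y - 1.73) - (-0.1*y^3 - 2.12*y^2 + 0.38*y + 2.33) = -5.59*y^3 + 4.34*y^2 - 1.93*y - 4.06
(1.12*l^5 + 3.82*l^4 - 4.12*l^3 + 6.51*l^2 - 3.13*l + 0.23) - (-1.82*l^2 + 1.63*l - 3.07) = 1.12*l^5 + 3.82*l^4 - 4.12*l^3 + 8.33*l^2 - 4.76*l + 3.3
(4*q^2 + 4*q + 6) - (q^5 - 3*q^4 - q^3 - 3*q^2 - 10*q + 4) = -q^5 + 3*q^4 + q^3 + 7*q^2 + 14*q + 2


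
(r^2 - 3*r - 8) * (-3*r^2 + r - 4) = -3*r^4 + 10*r^3 + 17*r^2 + 4*r + 32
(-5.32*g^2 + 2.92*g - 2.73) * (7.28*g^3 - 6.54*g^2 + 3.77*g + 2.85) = -38.7296*g^5 + 56.0504*g^4 - 59.0276*g^3 + 13.7006*g^2 - 1.9701*g - 7.7805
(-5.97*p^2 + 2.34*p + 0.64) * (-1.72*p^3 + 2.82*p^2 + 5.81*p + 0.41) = 10.2684*p^5 - 20.8602*p^4 - 29.1877*p^3 + 12.9525*p^2 + 4.6778*p + 0.2624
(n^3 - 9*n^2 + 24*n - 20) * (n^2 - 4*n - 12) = n^5 - 13*n^4 + 48*n^3 - 8*n^2 - 208*n + 240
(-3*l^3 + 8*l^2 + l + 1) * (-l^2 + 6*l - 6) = 3*l^5 - 26*l^4 + 65*l^3 - 43*l^2 - 6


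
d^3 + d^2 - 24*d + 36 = (d - 3)*(d - 2)*(d + 6)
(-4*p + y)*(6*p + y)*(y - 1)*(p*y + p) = -24*p^3*y^2 + 24*p^3 + 2*p^2*y^3 - 2*p^2*y + p*y^4 - p*y^2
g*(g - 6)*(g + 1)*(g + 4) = g^4 - g^3 - 26*g^2 - 24*g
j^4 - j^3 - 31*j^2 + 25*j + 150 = (j - 5)*(j - 3)*(j + 2)*(j + 5)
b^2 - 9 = (b - 3)*(b + 3)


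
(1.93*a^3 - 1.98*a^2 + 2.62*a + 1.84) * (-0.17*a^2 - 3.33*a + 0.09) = -0.3281*a^5 - 6.0903*a^4 + 6.3217*a^3 - 9.2156*a^2 - 5.8914*a + 0.1656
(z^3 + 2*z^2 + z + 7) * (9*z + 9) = 9*z^4 + 27*z^3 + 27*z^2 + 72*z + 63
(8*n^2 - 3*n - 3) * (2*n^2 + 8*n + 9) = 16*n^4 + 58*n^3 + 42*n^2 - 51*n - 27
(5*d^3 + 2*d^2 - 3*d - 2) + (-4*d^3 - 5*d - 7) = d^3 + 2*d^2 - 8*d - 9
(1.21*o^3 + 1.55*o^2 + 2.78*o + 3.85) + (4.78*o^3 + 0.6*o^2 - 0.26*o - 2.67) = 5.99*o^3 + 2.15*o^2 + 2.52*o + 1.18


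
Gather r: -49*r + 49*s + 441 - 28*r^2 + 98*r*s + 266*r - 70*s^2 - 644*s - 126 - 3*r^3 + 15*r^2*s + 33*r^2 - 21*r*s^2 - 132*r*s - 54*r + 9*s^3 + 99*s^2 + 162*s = -3*r^3 + r^2*(15*s + 5) + r*(-21*s^2 - 34*s + 163) + 9*s^3 + 29*s^2 - 433*s + 315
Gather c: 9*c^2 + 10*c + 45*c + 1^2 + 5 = 9*c^2 + 55*c + 6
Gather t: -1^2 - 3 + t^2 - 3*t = t^2 - 3*t - 4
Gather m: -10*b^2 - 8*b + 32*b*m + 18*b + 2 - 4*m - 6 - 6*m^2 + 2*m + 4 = -10*b^2 + 10*b - 6*m^2 + m*(32*b - 2)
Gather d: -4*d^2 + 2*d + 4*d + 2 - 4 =-4*d^2 + 6*d - 2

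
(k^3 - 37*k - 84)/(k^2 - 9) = (k^2 - 3*k - 28)/(k - 3)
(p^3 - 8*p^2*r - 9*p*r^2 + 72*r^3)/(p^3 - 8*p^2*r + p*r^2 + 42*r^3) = (p^2 - 5*p*r - 24*r^2)/(p^2 - 5*p*r - 14*r^2)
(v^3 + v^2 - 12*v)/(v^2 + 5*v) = (v^2 + v - 12)/(v + 5)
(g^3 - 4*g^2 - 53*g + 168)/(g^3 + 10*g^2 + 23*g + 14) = (g^2 - 11*g + 24)/(g^2 + 3*g + 2)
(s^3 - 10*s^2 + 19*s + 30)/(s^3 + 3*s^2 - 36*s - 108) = (s^2 - 4*s - 5)/(s^2 + 9*s + 18)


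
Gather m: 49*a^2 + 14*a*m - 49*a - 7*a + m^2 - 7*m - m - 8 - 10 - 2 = 49*a^2 - 56*a + m^2 + m*(14*a - 8) - 20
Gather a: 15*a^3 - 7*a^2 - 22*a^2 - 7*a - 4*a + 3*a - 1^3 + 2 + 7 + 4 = 15*a^3 - 29*a^2 - 8*a + 12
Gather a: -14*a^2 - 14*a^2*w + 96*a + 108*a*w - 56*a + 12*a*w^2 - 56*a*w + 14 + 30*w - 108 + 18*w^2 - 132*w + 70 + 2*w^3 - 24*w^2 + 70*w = a^2*(-14*w - 14) + a*(12*w^2 + 52*w + 40) + 2*w^3 - 6*w^2 - 32*w - 24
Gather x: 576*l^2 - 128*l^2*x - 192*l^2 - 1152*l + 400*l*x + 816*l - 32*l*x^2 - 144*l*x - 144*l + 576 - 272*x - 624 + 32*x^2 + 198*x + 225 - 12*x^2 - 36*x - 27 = 384*l^2 - 480*l + x^2*(20 - 32*l) + x*(-128*l^2 + 256*l - 110) + 150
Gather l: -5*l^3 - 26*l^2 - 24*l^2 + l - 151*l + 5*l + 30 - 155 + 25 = -5*l^3 - 50*l^2 - 145*l - 100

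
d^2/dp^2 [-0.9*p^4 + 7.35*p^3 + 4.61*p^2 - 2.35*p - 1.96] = -10.8*p^2 + 44.1*p + 9.22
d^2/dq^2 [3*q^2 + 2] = 6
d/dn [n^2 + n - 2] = 2*n + 1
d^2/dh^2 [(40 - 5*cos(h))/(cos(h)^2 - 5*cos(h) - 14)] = 5*(-9*sin(h)^4*cos(h) + 27*sin(h)^4 - 724*sin(h)^2 - 583*cos(h) - 105*cos(3*h)/2 + cos(5*h)/2 - 67)/(sin(h)^2 + 5*cos(h) + 13)^3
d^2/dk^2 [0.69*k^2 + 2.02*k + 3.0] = 1.38000000000000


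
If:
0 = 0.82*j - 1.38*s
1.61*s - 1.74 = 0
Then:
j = 1.82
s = 1.08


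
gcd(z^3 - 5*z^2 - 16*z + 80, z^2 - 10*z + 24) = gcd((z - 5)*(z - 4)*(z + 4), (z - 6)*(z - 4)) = z - 4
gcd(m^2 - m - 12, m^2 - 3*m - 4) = m - 4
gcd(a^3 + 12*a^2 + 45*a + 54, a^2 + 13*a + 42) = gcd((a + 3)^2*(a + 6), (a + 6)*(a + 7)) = a + 6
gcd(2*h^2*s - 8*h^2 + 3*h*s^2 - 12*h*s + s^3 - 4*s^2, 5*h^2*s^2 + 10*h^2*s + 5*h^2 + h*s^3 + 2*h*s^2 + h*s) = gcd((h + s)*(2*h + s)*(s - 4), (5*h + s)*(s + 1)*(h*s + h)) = 1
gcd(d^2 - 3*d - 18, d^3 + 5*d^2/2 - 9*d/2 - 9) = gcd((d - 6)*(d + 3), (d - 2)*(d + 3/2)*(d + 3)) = d + 3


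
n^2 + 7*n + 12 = (n + 3)*(n + 4)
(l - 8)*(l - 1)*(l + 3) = l^3 - 6*l^2 - 19*l + 24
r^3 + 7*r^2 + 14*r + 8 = (r + 1)*(r + 2)*(r + 4)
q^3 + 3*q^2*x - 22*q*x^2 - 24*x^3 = (q - 4*x)*(q + x)*(q + 6*x)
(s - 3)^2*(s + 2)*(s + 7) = s^4 + 3*s^3 - 31*s^2 - 3*s + 126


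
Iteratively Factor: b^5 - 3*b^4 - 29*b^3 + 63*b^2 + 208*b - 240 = (b - 1)*(b^4 - 2*b^3 - 31*b^2 + 32*b + 240) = (b - 1)*(b + 3)*(b^3 - 5*b^2 - 16*b + 80) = (b - 5)*(b - 1)*(b + 3)*(b^2 - 16) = (b - 5)*(b - 4)*(b - 1)*(b + 3)*(b + 4)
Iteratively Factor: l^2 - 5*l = (l - 5)*(l)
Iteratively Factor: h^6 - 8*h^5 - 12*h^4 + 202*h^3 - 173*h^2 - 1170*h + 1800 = (h - 2)*(h^5 - 6*h^4 - 24*h^3 + 154*h^2 + 135*h - 900) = (h - 5)*(h - 2)*(h^4 - h^3 - 29*h^2 + 9*h + 180) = (h - 5)*(h - 2)*(h + 3)*(h^3 - 4*h^2 - 17*h + 60) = (h - 5)^2*(h - 2)*(h + 3)*(h^2 + h - 12) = (h - 5)^2*(h - 2)*(h + 3)*(h + 4)*(h - 3)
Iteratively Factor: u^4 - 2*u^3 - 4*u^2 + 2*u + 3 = (u - 1)*(u^3 - u^2 - 5*u - 3) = (u - 1)*(u + 1)*(u^2 - 2*u - 3) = (u - 3)*(u - 1)*(u + 1)*(u + 1)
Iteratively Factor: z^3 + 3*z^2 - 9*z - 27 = (z + 3)*(z^2 - 9) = (z + 3)^2*(z - 3)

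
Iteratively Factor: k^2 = (k)*(k)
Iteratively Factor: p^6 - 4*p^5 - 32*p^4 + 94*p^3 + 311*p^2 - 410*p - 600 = (p - 2)*(p^5 - 2*p^4 - 36*p^3 + 22*p^2 + 355*p + 300) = (p - 2)*(p + 1)*(p^4 - 3*p^3 - 33*p^2 + 55*p + 300) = (p - 5)*(p - 2)*(p + 1)*(p^3 + 2*p^2 - 23*p - 60) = (p - 5)^2*(p - 2)*(p + 1)*(p^2 + 7*p + 12) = (p - 5)^2*(p - 2)*(p + 1)*(p + 3)*(p + 4)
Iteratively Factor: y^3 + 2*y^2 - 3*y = (y)*(y^2 + 2*y - 3) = y*(y + 3)*(y - 1)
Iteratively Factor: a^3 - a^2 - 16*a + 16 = (a - 4)*(a^2 + 3*a - 4) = (a - 4)*(a - 1)*(a + 4)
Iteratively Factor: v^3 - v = (v)*(v^2 - 1) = v*(v - 1)*(v + 1)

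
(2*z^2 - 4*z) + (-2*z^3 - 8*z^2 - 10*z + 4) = -2*z^3 - 6*z^2 - 14*z + 4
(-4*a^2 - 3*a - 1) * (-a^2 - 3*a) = 4*a^4 + 15*a^3 + 10*a^2 + 3*a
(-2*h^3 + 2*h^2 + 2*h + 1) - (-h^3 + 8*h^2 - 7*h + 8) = -h^3 - 6*h^2 + 9*h - 7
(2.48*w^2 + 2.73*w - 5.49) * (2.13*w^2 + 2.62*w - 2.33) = 5.2824*w^4 + 12.3125*w^3 - 10.3195*w^2 - 20.7447*w + 12.7917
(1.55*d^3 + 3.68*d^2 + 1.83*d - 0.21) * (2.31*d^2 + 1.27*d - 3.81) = 3.5805*d^5 + 10.4693*d^4 + 2.9954*d^3 - 12.1818*d^2 - 7.239*d + 0.8001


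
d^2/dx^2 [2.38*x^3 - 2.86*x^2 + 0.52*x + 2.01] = 14.28*x - 5.72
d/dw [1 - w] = -1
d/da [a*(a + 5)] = 2*a + 5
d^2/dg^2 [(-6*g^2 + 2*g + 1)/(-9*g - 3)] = 2/(27*g^3 + 27*g^2 + 9*g + 1)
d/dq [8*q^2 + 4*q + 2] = 16*q + 4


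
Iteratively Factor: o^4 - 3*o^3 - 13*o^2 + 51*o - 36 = (o + 4)*(o^3 - 7*o^2 + 15*o - 9) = (o - 3)*(o + 4)*(o^2 - 4*o + 3) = (o - 3)^2*(o + 4)*(o - 1)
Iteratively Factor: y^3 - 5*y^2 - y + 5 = (y - 5)*(y^2 - 1) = (y - 5)*(y - 1)*(y + 1)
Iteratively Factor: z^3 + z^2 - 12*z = (z + 4)*(z^2 - 3*z) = z*(z + 4)*(z - 3)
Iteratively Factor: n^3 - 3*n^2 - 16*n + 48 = (n - 4)*(n^2 + n - 12) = (n - 4)*(n + 4)*(n - 3)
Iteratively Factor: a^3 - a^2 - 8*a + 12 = (a - 2)*(a^2 + a - 6) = (a - 2)*(a + 3)*(a - 2)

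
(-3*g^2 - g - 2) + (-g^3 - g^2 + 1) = -g^3 - 4*g^2 - g - 1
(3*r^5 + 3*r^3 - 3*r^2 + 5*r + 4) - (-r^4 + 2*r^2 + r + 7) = 3*r^5 + r^4 + 3*r^3 - 5*r^2 + 4*r - 3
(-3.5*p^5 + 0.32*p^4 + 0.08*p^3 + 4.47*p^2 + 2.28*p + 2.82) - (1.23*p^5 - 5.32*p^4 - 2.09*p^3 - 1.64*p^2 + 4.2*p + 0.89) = -4.73*p^5 + 5.64*p^4 + 2.17*p^3 + 6.11*p^2 - 1.92*p + 1.93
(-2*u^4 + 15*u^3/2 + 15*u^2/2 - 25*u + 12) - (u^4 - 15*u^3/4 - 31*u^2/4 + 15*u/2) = -3*u^4 + 45*u^3/4 + 61*u^2/4 - 65*u/2 + 12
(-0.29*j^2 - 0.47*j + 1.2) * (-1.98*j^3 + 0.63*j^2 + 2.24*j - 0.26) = 0.5742*j^5 + 0.7479*j^4 - 3.3217*j^3 - 0.2214*j^2 + 2.8102*j - 0.312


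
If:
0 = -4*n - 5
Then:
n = -5/4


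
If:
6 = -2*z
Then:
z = -3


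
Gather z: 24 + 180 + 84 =288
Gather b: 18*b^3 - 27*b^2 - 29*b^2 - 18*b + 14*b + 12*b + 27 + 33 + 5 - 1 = 18*b^3 - 56*b^2 + 8*b + 64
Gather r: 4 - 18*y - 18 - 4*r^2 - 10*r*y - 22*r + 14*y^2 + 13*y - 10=-4*r^2 + r*(-10*y - 22) + 14*y^2 - 5*y - 24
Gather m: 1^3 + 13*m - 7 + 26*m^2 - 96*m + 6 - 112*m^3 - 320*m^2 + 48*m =-112*m^3 - 294*m^2 - 35*m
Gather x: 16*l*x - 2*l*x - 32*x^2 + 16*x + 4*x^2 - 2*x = -28*x^2 + x*(14*l + 14)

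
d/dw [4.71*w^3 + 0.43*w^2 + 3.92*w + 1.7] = 14.13*w^2 + 0.86*w + 3.92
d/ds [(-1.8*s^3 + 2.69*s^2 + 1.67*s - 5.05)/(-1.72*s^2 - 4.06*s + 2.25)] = (3.096*s^4 + 14.616*s^3 - 20.199*s^2 - 5.267*s - 16.7455)/(2.9584*s^4 + 13.9664*s^3 + 8.7436*s^2 - 18.27*s + 5.0625)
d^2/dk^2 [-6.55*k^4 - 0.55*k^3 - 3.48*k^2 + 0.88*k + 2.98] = -78.6*k^2 - 3.3*k - 6.96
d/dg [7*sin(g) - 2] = 7*cos(g)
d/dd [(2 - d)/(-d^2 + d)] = (-d^2 + 4*d - 2)/(d^2*(d^2 - 2*d + 1))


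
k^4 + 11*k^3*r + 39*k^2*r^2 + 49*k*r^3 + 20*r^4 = (k + r)^2*(k + 4*r)*(k + 5*r)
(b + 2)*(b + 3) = b^2 + 5*b + 6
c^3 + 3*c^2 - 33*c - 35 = (c - 5)*(c + 1)*(c + 7)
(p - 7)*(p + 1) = p^2 - 6*p - 7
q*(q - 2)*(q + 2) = q^3 - 4*q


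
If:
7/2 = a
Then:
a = 7/2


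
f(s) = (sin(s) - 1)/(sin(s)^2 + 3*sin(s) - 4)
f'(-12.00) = -0.04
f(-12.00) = 0.22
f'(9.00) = 0.05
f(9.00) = 0.23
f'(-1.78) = 0.02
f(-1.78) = 0.33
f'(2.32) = 0.03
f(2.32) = 0.21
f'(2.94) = 0.06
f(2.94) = 0.24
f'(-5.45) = -0.03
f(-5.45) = 0.21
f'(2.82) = 0.05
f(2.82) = 0.23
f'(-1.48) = -0.01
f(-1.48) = 0.33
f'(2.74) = 0.05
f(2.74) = 0.23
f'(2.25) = 0.03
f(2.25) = 0.21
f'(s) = (-2*sin(s)*cos(s) - 3*cos(s))*(sin(s) - 1)/(sin(s)^2 + 3*sin(s) - 4)^2 + cos(s)/(sin(s)^2 + 3*sin(s) - 4) = -cos(s)/(sin(s) + 4)^2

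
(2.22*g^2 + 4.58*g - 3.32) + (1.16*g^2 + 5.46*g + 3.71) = 3.38*g^2 + 10.04*g + 0.39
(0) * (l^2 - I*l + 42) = 0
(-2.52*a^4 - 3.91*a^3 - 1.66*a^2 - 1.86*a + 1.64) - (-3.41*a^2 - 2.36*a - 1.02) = -2.52*a^4 - 3.91*a^3 + 1.75*a^2 + 0.5*a + 2.66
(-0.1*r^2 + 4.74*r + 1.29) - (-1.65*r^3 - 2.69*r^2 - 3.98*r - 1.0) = 1.65*r^3 + 2.59*r^2 + 8.72*r + 2.29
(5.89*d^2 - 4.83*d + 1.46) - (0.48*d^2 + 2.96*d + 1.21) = 5.41*d^2 - 7.79*d + 0.25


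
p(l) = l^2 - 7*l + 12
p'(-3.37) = -13.74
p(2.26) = 1.29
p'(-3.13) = -13.26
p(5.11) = 2.34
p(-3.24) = 45.18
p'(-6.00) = -19.00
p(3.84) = -0.13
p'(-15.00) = -37.00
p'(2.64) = -1.72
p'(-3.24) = -13.48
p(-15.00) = 342.00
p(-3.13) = 43.71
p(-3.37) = 46.95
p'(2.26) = -2.48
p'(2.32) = -2.36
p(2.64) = 0.49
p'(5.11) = 3.22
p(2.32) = 1.14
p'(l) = 2*l - 7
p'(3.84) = 0.68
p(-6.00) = 90.00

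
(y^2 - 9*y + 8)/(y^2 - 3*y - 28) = (-y^2 + 9*y - 8)/(-y^2 + 3*y + 28)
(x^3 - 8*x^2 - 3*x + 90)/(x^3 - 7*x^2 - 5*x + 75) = (x - 6)/(x - 5)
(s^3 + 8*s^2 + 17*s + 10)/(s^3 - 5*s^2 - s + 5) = (s^2 + 7*s + 10)/(s^2 - 6*s + 5)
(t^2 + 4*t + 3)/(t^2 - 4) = (t^2 + 4*t + 3)/(t^2 - 4)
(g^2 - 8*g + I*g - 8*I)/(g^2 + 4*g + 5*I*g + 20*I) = (g^2 + g*(-8 + I) - 8*I)/(g^2 + g*(4 + 5*I) + 20*I)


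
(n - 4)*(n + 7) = n^2 + 3*n - 28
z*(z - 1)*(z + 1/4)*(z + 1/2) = z^4 - z^3/4 - 5*z^2/8 - z/8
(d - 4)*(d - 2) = d^2 - 6*d + 8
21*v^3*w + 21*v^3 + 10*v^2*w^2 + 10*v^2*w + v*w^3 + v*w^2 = (3*v + w)*(7*v + w)*(v*w + v)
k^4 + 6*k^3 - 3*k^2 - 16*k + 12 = (k - 1)^2*(k + 2)*(k + 6)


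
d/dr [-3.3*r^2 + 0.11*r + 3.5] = 0.11 - 6.6*r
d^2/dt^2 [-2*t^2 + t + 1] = -4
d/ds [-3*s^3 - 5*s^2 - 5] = s*(-9*s - 10)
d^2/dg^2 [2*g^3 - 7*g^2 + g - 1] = 12*g - 14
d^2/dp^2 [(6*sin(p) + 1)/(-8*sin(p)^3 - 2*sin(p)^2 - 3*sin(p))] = (1536*sin(p)^4 + 2208*sin(p)^3 - 2344*sin(p)^2 - 3332*sin(p) + 597/sin(p) - 489/(2*sin(p)^2) - 84*sin(3*p)^2/sin(p)^3 + 209*sin(3*p)/(2*sin(p)^3) - 21*sin(5*p)/sin(p)^3 - 18/sin(p)^3)/(8*sin(p)^2 + 2*sin(p) + 3)^3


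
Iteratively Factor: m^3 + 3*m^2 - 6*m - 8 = (m + 4)*(m^2 - m - 2) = (m + 1)*(m + 4)*(m - 2)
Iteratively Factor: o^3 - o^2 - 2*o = (o + 1)*(o^2 - 2*o) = (o - 2)*(o + 1)*(o)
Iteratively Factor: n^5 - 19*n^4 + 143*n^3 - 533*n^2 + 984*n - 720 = (n - 5)*(n^4 - 14*n^3 + 73*n^2 - 168*n + 144) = (n - 5)*(n - 3)*(n^3 - 11*n^2 + 40*n - 48) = (n - 5)*(n - 4)*(n - 3)*(n^2 - 7*n + 12) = (n - 5)*(n - 4)^2*(n - 3)*(n - 3)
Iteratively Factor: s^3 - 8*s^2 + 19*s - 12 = (s - 4)*(s^2 - 4*s + 3) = (s - 4)*(s - 3)*(s - 1)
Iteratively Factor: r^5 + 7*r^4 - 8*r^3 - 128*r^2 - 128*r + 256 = (r - 1)*(r^4 + 8*r^3 - 128*r - 256) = (r - 1)*(r + 4)*(r^3 + 4*r^2 - 16*r - 64) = (r - 4)*(r - 1)*(r + 4)*(r^2 + 8*r + 16) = (r - 4)*(r - 1)*(r + 4)^2*(r + 4)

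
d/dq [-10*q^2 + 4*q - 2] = 4 - 20*q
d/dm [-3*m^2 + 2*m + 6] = 2 - 6*m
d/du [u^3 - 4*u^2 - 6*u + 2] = 3*u^2 - 8*u - 6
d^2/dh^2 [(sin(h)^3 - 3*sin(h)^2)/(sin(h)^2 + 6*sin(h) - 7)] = (-sin(h)^6 - 19*sin(h)^5 - 167*sin(h)^4 + 487*sin(h)^3 - 210*sin(h)^2 + 294)/((sin(h) - 1)^2*(sin(h) + 7)^3)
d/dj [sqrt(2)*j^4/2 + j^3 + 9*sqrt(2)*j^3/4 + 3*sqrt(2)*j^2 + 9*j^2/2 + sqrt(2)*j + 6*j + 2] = 2*sqrt(2)*j^3 + 3*j^2 + 27*sqrt(2)*j^2/4 + 6*sqrt(2)*j + 9*j + sqrt(2) + 6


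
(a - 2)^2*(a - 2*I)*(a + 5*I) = a^4 - 4*a^3 + 3*I*a^3 + 14*a^2 - 12*I*a^2 - 40*a + 12*I*a + 40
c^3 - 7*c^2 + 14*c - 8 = (c - 4)*(c - 2)*(c - 1)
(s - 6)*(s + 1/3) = s^2 - 17*s/3 - 2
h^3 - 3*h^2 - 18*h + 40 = (h - 5)*(h - 2)*(h + 4)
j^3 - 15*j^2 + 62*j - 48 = (j - 8)*(j - 6)*(j - 1)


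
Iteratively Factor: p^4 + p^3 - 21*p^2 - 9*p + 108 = (p + 4)*(p^3 - 3*p^2 - 9*p + 27) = (p - 3)*(p + 4)*(p^2 - 9) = (p - 3)^2*(p + 4)*(p + 3)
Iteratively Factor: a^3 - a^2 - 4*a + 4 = (a - 2)*(a^2 + a - 2) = (a - 2)*(a - 1)*(a + 2)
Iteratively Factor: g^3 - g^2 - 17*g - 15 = (g + 3)*(g^2 - 4*g - 5) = (g - 5)*(g + 3)*(g + 1)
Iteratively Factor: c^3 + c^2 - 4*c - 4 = (c + 2)*(c^2 - c - 2) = (c + 1)*(c + 2)*(c - 2)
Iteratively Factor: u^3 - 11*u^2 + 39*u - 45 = (u - 3)*(u^2 - 8*u + 15) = (u - 5)*(u - 3)*(u - 3)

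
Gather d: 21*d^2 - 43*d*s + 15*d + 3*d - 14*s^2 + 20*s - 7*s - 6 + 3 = 21*d^2 + d*(18 - 43*s) - 14*s^2 + 13*s - 3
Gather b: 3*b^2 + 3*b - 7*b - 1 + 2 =3*b^2 - 4*b + 1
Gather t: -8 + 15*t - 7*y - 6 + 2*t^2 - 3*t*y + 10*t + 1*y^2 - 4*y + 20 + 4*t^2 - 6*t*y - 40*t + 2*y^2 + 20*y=6*t^2 + t*(-9*y - 15) + 3*y^2 + 9*y + 6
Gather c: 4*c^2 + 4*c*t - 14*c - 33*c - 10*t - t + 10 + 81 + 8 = 4*c^2 + c*(4*t - 47) - 11*t + 99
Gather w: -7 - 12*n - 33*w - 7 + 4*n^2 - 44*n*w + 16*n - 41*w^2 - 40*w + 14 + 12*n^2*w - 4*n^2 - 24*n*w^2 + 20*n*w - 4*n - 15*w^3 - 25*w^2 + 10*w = -15*w^3 + w^2*(-24*n - 66) + w*(12*n^2 - 24*n - 63)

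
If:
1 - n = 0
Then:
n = 1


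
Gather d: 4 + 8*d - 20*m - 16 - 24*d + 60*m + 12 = -16*d + 40*m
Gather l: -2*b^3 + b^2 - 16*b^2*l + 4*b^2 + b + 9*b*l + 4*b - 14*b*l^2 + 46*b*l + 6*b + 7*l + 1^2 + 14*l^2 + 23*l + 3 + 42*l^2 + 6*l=-2*b^3 + 5*b^2 + 11*b + l^2*(56 - 14*b) + l*(-16*b^2 + 55*b + 36) + 4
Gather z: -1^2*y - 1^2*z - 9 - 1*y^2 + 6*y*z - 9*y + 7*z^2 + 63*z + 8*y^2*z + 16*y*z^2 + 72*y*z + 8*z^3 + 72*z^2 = -y^2 - 10*y + 8*z^3 + z^2*(16*y + 79) + z*(8*y^2 + 78*y + 62) - 9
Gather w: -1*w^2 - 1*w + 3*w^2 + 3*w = 2*w^2 + 2*w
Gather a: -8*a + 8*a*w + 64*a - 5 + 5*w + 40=a*(8*w + 56) + 5*w + 35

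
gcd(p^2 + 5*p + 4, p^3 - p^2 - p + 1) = p + 1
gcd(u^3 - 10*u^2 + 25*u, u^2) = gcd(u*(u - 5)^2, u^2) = u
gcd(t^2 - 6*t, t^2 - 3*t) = t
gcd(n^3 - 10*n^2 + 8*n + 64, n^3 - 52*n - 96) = n^2 - 6*n - 16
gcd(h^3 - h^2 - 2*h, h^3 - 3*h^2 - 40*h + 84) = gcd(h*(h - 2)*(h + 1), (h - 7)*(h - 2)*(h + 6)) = h - 2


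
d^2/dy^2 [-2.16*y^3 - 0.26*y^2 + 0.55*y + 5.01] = -12.96*y - 0.52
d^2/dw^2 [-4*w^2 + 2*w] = -8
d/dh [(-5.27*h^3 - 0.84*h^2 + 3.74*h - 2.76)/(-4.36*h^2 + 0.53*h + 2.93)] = (22.9772*h^4 - 5.5862*h^3 - 30.4621*h^2 - 28.9896*h + 12.421)/(19.0096*h^4 - 4.6216*h^3 - 25.2687*h^2 + 3.1058*h + 8.5849)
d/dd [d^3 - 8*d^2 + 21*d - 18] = 3*d^2 - 16*d + 21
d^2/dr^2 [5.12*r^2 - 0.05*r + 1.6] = 10.2400000000000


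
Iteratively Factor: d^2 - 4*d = (d - 4)*(d)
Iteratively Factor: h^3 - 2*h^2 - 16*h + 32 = (h + 4)*(h^2 - 6*h + 8) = (h - 2)*(h + 4)*(h - 4)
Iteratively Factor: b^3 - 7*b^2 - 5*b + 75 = (b + 3)*(b^2 - 10*b + 25) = (b - 5)*(b + 3)*(b - 5)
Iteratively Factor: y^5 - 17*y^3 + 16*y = (y - 4)*(y^4 + 4*y^3 - y^2 - 4*y) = (y - 4)*(y + 1)*(y^3 + 3*y^2 - 4*y) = (y - 4)*(y - 1)*(y + 1)*(y^2 + 4*y) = (y - 4)*(y - 1)*(y + 1)*(y + 4)*(y)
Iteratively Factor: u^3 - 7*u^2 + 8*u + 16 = (u + 1)*(u^2 - 8*u + 16) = (u - 4)*(u + 1)*(u - 4)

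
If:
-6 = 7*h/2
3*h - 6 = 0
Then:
No Solution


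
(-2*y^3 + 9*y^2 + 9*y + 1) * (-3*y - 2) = 6*y^4 - 23*y^3 - 45*y^2 - 21*y - 2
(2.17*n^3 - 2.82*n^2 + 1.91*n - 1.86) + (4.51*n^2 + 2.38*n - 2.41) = 2.17*n^3 + 1.69*n^2 + 4.29*n - 4.27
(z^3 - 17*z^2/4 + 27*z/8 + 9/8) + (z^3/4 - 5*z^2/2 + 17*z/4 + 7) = 5*z^3/4 - 27*z^2/4 + 61*z/8 + 65/8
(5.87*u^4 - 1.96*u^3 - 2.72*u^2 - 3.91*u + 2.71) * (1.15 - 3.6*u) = -21.132*u^5 + 13.8065*u^4 + 7.538*u^3 + 10.948*u^2 - 14.2525*u + 3.1165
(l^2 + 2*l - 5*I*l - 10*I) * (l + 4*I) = l^3 + 2*l^2 - I*l^2 + 20*l - 2*I*l + 40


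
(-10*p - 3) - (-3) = -10*p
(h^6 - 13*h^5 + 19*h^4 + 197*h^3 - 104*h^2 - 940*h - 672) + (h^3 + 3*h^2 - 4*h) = h^6 - 13*h^5 + 19*h^4 + 198*h^3 - 101*h^2 - 944*h - 672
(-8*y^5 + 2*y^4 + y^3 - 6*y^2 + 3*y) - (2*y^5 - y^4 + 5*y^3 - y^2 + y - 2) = -10*y^5 + 3*y^4 - 4*y^3 - 5*y^2 + 2*y + 2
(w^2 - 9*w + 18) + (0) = w^2 - 9*w + 18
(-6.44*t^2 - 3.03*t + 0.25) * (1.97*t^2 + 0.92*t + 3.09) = -12.6868*t^4 - 11.8939*t^3 - 22.1947*t^2 - 9.1327*t + 0.7725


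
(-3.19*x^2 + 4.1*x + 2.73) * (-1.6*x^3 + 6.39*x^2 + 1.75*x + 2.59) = 5.104*x^5 - 26.9441*x^4 + 16.2485*x^3 + 16.3576*x^2 + 15.3965*x + 7.0707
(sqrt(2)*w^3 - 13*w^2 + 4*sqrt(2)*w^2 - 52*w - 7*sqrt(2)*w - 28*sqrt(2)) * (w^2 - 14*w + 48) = sqrt(2)*w^5 - 10*sqrt(2)*w^4 - 13*w^4 - 15*sqrt(2)*w^3 + 130*w^3 + 104*w^2 + 262*sqrt(2)*w^2 - 2496*w + 56*sqrt(2)*w - 1344*sqrt(2)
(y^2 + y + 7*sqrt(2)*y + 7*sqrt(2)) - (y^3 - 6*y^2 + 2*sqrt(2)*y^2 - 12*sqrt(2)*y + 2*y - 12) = -y^3 - 2*sqrt(2)*y^2 + 7*y^2 - y + 19*sqrt(2)*y + 7*sqrt(2) + 12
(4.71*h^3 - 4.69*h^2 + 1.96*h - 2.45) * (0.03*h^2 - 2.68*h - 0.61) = 0.1413*h^5 - 12.7635*h^4 + 9.7549*h^3 - 2.4654*h^2 + 5.3704*h + 1.4945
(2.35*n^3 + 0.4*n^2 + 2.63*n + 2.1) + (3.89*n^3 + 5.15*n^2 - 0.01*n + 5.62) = 6.24*n^3 + 5.55*n^2 + 2.62*n + 7.72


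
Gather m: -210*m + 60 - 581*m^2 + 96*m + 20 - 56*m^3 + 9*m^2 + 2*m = -56*m^3 - 572*m^2 - 112*m + 80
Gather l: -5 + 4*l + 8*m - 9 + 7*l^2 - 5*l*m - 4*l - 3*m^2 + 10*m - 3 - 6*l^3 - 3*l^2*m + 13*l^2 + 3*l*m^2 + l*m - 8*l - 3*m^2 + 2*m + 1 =-6*l^3 + l^2*(20 - 3*m) + l*(3*m^2 - 4*m - 8) - 6*m^2 + 20*m - 16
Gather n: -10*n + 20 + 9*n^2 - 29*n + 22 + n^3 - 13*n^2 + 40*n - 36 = n^3 - 4*n^2 + n + 6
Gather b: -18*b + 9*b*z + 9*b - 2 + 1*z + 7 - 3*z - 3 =b*(9*z - 9) - 2*z + 2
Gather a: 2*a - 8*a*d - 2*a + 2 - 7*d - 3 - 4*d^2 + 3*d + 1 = -8*a*d - 4*d^2 - 4*d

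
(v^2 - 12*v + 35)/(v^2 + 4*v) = (v^2 - 12*v + 35)/(v*(v + 4))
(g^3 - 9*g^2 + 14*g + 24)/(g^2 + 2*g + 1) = (g^2 - 10*g + 24)/(g + 1)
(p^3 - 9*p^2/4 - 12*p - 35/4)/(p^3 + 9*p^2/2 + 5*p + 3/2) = (4*p^2 - 13*p - 35)/(2*(2*p^2 + 7*p + 3))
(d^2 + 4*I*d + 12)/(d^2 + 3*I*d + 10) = (d + 6*I)/(d + 5*I)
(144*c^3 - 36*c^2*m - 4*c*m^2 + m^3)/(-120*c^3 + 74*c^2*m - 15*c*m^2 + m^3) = (-6*c - m)/(5*c - m)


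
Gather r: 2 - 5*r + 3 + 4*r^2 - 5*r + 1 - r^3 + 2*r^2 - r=-r^3 + 6*r^2 - 11*r + 6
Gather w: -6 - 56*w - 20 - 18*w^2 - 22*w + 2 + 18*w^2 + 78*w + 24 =0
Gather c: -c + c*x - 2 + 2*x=c*(x - 1) + 2*x - 2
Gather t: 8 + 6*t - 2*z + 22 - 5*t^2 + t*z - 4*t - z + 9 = -5*t^2 + t*(z + 2) - 3*z + 39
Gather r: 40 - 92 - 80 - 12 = -144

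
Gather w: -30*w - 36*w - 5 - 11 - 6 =-66*w - 22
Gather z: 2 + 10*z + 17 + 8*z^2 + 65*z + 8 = 8*z^2 + 75*z + 27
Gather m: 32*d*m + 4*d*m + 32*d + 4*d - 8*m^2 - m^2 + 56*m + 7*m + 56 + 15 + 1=36*d - 9*m^2 + m*(36*d + 63) + 72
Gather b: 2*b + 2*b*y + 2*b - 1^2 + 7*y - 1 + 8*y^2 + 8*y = b*(2*y + 4) + 8*y^2 + 15*y - 2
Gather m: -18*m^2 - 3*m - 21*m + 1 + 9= -18*m^2 - 24*m + 10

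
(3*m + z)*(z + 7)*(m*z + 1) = 3*m^2*z^2 + 21*m^2*z + m*z^3 + 7*m*z^2 + 3*m*z + 21*m + z^2 + 7*z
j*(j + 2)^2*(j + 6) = j^4 + 10*j^3 + 28*j^2 + 24*j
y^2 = y^2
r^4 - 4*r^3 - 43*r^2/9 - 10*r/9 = r*(r - 5)*(r + 1/3)*(r + 2/3)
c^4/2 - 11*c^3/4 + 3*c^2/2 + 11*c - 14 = (c/2 + 1)*(c - 7/2)*(c - 2)^2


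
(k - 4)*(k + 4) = k^2 - 16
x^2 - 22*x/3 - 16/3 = (x - 8)*(x + 2/3)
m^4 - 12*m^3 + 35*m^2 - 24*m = m*(m - 8)*(m - 3)*(m - 1)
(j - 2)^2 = j^2 - 4*j + 4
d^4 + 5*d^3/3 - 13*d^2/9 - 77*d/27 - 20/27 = (d - 4/3)*(d + 1/3)*(d + 1)*(d + 5/3)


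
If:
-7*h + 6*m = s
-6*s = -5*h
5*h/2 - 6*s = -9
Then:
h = 18/5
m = 47/10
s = 3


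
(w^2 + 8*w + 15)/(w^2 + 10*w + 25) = (w + 3)/(w + 5)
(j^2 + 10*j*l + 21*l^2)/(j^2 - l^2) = (j^2 + 10*j*l + 21*l^2)/(j^2 - l^2)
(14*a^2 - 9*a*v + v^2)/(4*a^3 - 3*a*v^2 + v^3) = (-7*a + v)/(-2*a^2 - a*v + v^2)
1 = 1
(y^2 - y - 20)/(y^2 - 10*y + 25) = (y + 4)/(y - 5)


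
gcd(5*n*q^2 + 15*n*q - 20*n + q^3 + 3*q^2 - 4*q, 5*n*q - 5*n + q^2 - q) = 5*n*q - 5*n + q^2 - q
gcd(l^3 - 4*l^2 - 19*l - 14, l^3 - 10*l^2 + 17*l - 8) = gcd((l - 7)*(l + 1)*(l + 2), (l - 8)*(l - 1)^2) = 1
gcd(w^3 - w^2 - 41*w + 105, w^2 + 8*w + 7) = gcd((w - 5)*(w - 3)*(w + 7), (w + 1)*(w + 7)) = w + 7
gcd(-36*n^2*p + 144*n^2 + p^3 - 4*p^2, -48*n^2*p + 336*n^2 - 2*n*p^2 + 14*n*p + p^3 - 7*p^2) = 6*n + p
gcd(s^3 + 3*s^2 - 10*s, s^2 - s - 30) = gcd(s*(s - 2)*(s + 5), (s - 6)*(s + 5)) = s + 5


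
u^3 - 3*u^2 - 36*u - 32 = (u - 8)*(u + 1)*(u + 4)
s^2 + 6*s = s*(s + 6)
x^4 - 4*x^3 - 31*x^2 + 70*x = x*(x - 7)*(x - 2)*(x + 5)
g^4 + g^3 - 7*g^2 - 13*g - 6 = (g - 3)*(g + 1)^2*(g + 2)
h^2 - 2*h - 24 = (h - 6)*(h + 4)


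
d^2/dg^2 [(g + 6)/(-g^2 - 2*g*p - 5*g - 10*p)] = 2*(-(g + 6)*(2*g + 2*p + 5)^2 + (3*g + 2*p + 11)*(g^2 + 2*g*p + 5*g + 10*p))/(g^2 + 2*g*p + 5*g + 10*p)^3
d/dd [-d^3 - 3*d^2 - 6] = 3*d*(-d - 2)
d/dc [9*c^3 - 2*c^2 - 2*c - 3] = 27*c^2 - 4*c - 2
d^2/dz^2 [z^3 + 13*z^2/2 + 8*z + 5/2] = 6*z + 13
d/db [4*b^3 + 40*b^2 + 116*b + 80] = 12*b^2 + 80*b + 116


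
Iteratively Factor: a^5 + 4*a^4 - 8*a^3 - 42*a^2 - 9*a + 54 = (a + 2)*(a^4 + 2*a^3 - 12*a^2 - 18*a + 27) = (a - 1)*(a + 2)*(a^3 + 3*a^2 - 9*a - 27) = (a - 1)*(a + 2)*(a + 3)*(a^2 - 9) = (a - 3)*(a - 1)*(a + 2)*(a + 3)*(a + 3)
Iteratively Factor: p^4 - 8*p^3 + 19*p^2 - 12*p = (p)*(p^3 - 8*p^2 + 19*p - 12) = p*(p - 4)*(p^2 - 4*p + 3) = p*(p - 4)*(p - 3)*(p - 1)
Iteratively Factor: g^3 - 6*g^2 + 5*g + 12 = (g - 4)*(g^2 - 2*g - 3) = (g - 4)*(g + 1)*(g - 3)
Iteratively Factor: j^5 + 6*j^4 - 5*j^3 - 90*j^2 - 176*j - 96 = (j - 4)*(j^4 + 10*j^3 + 35*j^2 + 50*j + 24) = (j - 4)*(j + 1)*(j^3 + 9*j^2 + 26*j + 24) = (j - 4)*(j + 1)*(j + 2)*(j^2 + 7*j + 12) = (j - 4)*(j + 1)*(j + 2)*(j + 4)*(j + 3)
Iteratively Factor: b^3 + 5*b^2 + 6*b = (b + 2)*(b^2 + 3*b) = (b + 2)*(b + 3)*(b)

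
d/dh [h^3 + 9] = 3*h^2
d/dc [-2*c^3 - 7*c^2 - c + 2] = -6*c^2 - 14*c - 1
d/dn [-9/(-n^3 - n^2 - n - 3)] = 9*(-3*n^2 - 2*n - 1)/(n^3 + n^2 + n + 3)^2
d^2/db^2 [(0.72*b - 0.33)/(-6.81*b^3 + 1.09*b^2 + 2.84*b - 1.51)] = (-200.344752*b^5 + 215.716284*b^4 - 68.753952*b^3 + 52.90443*b^2 - 21.341538*b + 0.234294)/(315.821241*b^9 - 151.649847*b^8 - 370.851489*b^7 + 335.27492*b^6 + 87.406122*b^5 - 196.216443*b^4 + 51.722275*b^3 + 29.081241*b^2 - 19.426452*b + 3.442951)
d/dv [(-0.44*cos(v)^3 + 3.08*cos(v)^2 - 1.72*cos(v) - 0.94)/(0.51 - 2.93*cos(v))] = (-2.5784*cos(v)^3 + 9.6976*cos(v)^2 - 3.1416*cos(v) + 3.6314)*sin(v)/(8.5849*cos(v)^2 - 2.9886*cos(v) + 0.2601)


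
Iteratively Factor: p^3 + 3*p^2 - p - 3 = (p + 3)*(p^2 - 1) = (p - 1)*(p + 3)*(p + 1)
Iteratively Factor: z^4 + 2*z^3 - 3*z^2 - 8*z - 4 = (z + 1)*(z^3 + z^2 - 4*z - 4) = (z - 2)*(z + 1)*(z^2 + 3*z + 2) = (z - 2)*(z + 1)*(z + 2)*(z + 1)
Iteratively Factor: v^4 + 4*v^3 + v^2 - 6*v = (v)*(v^3 + 4*v^2 + v - 6) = v*(v + 3)*(v^2 + v - 2) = v*(v + 2)*(v + 3)*(v - 1)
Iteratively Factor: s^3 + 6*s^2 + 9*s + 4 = (s + 4)*(s^2 + 2*s + 1) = (s + 1)*(s + 4)*(s + 1)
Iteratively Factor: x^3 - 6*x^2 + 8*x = (x - 2)*(x^2 - 4*x) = (x - 4)*(x - 2)*(x)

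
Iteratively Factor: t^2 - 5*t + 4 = (t - 4)*(t - 1)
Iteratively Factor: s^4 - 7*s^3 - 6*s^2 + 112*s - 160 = (s + 4)*(s^3 - 11*s^2 + 38*s - 40) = (s - 4)*(s + 4)*(s^2 - 7*s + 10) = (s - 4)*(s - 2)*(s + 4)*(s - 5)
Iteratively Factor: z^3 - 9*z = (z)*(z^2 - 9) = z*(z - 3)*(z + 3)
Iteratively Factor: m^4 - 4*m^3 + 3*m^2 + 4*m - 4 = (m - 1)*(m^3 - 3*m^2 + 4) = (m - 2)*(m - 1)*(m^2 - m - 2) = (m - 2)*(m - 1)*(m + 1)*(m - 2)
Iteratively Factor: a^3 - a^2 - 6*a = (a - 3)*(a^2 + 2*a) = (a - 3)*(a + 2)*(a)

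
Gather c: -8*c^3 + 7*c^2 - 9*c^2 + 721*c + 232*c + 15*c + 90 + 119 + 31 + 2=-8*c^3 - 2*c^2 + 968*c + 242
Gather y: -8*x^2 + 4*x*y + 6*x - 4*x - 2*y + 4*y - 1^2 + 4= -8*x^2 + 2*x + y*(4*x + 2) + 3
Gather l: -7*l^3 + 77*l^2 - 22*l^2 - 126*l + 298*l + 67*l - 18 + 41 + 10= -7*l^3 + 55*l^2 + 239*l + 33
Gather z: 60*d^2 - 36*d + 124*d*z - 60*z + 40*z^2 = 60*d^2 - 36*d + 40*z^2 + z*(124*d - 60)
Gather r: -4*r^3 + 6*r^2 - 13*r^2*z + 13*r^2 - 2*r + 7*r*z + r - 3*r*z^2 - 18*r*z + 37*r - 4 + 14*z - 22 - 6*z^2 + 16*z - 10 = -4*r^3 + r^2*(19 - 13*z) + r*(-3*z^2 - 11*z + 36) - 6*z^2 + 30*z - 36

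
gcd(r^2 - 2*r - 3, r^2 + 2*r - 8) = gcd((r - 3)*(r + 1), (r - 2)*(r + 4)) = 1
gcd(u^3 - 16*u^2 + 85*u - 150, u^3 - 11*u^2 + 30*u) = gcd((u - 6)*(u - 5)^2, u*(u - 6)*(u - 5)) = u^2 - 11*u + 30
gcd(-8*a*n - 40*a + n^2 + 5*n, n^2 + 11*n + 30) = n + 5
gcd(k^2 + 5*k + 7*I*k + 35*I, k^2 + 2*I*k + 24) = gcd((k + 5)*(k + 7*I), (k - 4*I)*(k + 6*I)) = 1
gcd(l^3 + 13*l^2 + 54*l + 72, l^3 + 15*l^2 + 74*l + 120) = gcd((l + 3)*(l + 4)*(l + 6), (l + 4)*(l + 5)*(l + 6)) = l^2 + 10*l + 24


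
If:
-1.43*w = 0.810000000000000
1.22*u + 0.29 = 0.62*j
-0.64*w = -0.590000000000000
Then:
No Solution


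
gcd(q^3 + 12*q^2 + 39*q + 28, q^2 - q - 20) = q + 4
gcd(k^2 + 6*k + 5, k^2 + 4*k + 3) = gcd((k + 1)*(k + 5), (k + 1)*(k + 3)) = k + 1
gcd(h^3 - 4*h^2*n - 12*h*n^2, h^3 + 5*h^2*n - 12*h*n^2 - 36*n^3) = h + 2*n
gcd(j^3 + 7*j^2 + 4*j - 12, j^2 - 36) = j + 6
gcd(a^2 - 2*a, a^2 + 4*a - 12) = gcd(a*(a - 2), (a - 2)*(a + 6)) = a - 2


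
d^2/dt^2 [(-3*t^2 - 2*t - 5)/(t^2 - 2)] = 2*(-2*t^3 - 33*t^2 - 12*t - 22)/(t^6 - 6*t^4 + 12*t^2 - 8)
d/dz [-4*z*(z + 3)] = -8*z - 12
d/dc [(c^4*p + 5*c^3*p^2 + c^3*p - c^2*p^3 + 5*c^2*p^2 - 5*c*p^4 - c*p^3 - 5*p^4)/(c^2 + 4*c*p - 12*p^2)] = p*(2*c^5 + 17*c^4*p + c^4 - 8*c^3*p^2 + 8*c^3*p - 179*c^2*p^3 - 15*c^2*p^2 + 24*c*p^4 - 110*c*p^3 + 60*p^5 + 32*p^4)/(c^4 + 8*c^3*p - 8*c^2*p^2 - 96*c*p^3 + 144*p^4)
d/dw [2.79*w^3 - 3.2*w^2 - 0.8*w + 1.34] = 8.37*w^2 - 6.4*w - 0.8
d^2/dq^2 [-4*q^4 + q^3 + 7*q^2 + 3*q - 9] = -48*q^2 + 6*q + 14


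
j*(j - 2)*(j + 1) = j^3 - j^2 - 2*j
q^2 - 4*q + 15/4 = (q - 5/2)*(q - 3/2)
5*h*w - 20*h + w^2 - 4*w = (5*h + w)*(w - 4)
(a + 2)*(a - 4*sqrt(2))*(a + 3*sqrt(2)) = a^3 - sqrt(2)*a^2 + 2*a^2 - 24*a - 2*sqrt(2)*a - 48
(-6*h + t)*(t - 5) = -6*h*t + 30*h + t^2 - 5*t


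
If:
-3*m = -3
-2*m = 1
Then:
No Solution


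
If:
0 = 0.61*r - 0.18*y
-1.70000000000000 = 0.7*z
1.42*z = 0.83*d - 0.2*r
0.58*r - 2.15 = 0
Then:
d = -3.26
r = 3.71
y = 12.56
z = -2.43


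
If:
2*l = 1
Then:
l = 1/2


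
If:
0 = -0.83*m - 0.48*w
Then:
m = -0.578313253012048*w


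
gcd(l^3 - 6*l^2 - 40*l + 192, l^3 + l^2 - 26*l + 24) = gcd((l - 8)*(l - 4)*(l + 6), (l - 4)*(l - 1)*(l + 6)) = l^2 + 2*l - 24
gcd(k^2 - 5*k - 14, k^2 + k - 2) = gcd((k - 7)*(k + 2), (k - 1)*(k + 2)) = k + 2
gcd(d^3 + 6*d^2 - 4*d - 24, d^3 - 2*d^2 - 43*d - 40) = 1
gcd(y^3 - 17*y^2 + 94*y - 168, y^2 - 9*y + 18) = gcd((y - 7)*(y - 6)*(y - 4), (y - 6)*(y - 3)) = y - 6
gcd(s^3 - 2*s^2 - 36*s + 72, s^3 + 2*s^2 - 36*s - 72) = s^2 - 36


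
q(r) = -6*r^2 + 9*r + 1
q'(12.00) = -135.00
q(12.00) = -755.00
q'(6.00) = -63.00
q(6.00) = -161.00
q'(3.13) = -28.56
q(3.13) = -29.61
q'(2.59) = -22.08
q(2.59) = -15.94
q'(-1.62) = 28.44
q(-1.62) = -29.33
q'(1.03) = -3.36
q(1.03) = 3.90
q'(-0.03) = 9.36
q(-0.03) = 0.72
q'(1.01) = -3.12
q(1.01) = 3.97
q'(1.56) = -9.72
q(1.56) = 0.44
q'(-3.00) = 45.00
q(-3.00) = -80.00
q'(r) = 9 - 12*r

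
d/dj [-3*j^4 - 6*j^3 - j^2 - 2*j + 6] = -12*j^3 - 18*j^2 - 2*j - 2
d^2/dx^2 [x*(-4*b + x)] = 2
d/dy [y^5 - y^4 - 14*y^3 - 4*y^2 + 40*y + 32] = 5*y^4 - 4*y^3 - 42*y^2 - 8*y + 40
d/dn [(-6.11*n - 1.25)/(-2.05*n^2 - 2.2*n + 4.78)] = (12.5255*n^2 + 13.442*n - (4.1*n + 2.2)*(6.11*n + 1.25) - 29.2058)/(2.05*n^2 + 2.2*n - 4.78)^2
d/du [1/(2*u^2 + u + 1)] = (-4*u - 1)/(2*u^2 + u + 1)^2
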